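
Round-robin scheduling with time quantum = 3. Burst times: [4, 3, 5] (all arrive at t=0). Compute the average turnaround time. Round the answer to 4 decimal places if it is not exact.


Time quantum = 3
Execution trace:
  J1 runs 3 units, time = 3
  J2 runs 3 units, time = 6
  J3 runs 3 units, time = 9
  J1 runs 1 units, time = 10
  J3 runs 2 units, time = 12
Finish times: [10, 6, 12]
Average turnaround = 28/3 = 9.3333

9.3333


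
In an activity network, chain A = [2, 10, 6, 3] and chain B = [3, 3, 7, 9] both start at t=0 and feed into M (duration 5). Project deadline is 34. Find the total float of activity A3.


Forward pass: ES(A3) = sum of predecessors on chain A = 12
EF = ES + duration = 12 + 6 = 18
Backward pass: LF(M) = deadline = 34; LS(M) = 34 - 5 = 29
LF(A3) = LS(M) - sum(successors on chain A) = 29 - 3 = 26
LS = LF - duration = 26 - 6 = 20
Total float = LS - ES = 20 - 12 = 8

8


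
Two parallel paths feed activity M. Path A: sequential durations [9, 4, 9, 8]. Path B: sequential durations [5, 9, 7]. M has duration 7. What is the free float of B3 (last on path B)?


ES(B3) = sum of predecessors on chain B = 14
EF(B3) = ES + duration = 14 + 7 = 21
Successor of B3 is M. ES(M) = max(sum(A), sum(B)) = max(30, 21) = 30
Free float = ES(successor) - EF(current) = 30 - 21 = 9

9


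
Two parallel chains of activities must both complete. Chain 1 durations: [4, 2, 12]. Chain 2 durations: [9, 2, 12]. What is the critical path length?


Path A total = 4 + 2 + 12 = 18
Path B total = 9 + 2 + 12 = 23
Critical path = longest path = max(18, 23) = 23

23


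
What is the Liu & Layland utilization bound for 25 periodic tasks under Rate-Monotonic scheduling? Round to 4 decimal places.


Compute 2^(1/25) = 1.0281138267
Subtract 1: 1.0281138267 - 1 = 0.0281138267
Multiply by n: 25 * 0.0281138267 = 0.7028456675
Round to 4 dp: 0.7028

0.7028


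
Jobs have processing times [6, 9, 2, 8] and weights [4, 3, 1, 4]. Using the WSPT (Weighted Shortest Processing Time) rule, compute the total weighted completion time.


Compute p/w ratios and sort ascending (WSPT): [(6, 4), (2, 1), (8, 4), (9, 3)]
Compute weighted completion times:
  Job (p=6,w=4): C=6, w*C=4*6=24
  Job (p=2,w=1): C=8, w*C=1*8=8
  Job (p=8,w=4): C=16, w*C=4*16=64
  Job (p=9,w=3): C=25, w*C=3*25=75
Total weighted completion time = 171

171


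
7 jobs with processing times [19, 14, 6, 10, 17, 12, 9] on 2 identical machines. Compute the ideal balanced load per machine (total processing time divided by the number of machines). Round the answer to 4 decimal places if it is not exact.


Total processing time = 19 + 14 + 6 + 10 + 17 + 12 + 9 = 87
Number of machines = 2
Ideal balanced load = 87 / 2 = 43.5

43.5


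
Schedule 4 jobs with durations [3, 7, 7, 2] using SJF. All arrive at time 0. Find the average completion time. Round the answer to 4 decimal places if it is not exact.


SJF order (ascending): [2, 3, 7, 7]
Completion times:
  Job 1: burst=2, C=2
  Job 2: burst=3, C=5
  Job 3: burst=7, C=12
  Job 4: burst=7, C=19
Average completion = 38/4 = 9.5

9.5


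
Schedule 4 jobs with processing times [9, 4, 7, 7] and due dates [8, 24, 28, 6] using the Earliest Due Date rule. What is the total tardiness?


Sort by due date (EDD order): [(7, 6), (9, 8), (4, 24), (7, 28)]
Compute completion times and tardiness:
  Job 1: p=7, d=6, C=7, tardiness=max(0,7-6)=1
  Job 2: p=9, d=8, C=16, tardiness=max(0,16-8)=8
  Job 3: p=4, d=24, C=20, tardiness=max(0,20-24)=0
  Job 4: p=7, d=28, C=27, tardiness=max(0,27-28)=0
Total tardiness = 9

9


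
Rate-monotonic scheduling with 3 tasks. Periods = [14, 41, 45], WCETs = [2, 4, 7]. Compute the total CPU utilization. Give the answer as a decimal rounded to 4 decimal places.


Compute individual utilizations (exact fractions):
  Task 1: C/T = 2/14 = 1/7 (approx. 0.1429)
  Task 2: C/T = 4/41 (approx. 0.0976)
  Task 3: C/T = 7/45 (approx. 0.1556)
Total utilization U = 1/7 + 4/41 + 7/45 = 5114/12915
Rounded to 4 decimal places: U = 0.3960
RM (Liu & Layland) bound for 3 tasks = 0.779763; compare with U = 5114/12915 (approx. 0.395974)
U <= bound, so schedulable by RM sufficient condition.

0.3960


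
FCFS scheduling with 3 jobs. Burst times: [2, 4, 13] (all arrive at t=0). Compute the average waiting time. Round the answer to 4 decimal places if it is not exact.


FCFS order (as given): [2, 4, 13]
Waiting times:
  Job 1: wait = 0
  Job 2: wait = 2
  Job 3: wait = 6
Sum of waiting times = 8
Average waiting time = 8/3 = 2.6667

2.6667


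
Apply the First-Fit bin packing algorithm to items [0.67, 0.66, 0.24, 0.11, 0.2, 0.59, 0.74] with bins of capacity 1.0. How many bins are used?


Place items sequentially using First-Fit:
  Item 0.67 -> new Bin 1
  Item 0.66 -> new Bin 2
  Item 0.24 -> Bin 1 (now 0.91)
  Item 0.11 -> Bin 2 (now 0.77)
  Item 0.2 -> Bin 2 (now 0.97)
  Item 0.59 -> new Bin 3
  Item 0.74 -> new Bin 4
Total bins used = 4

4


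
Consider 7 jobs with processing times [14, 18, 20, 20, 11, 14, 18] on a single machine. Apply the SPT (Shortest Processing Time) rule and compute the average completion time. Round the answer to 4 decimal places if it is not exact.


Sort jobs by processing time (SPT order): [11, 14, 14, 18, 18, 20, 20]
Compute completion times sequentially:
  Job 1: processing = 11, completes at 11
  Job 2: processing = 14, completes at 25
  Job 3: processing = 14, completes at 39
  Job 4: processing = 18, completes at 57
  Job 5: processing = 18, completes at 75
  Job 6: processing = 20, completes at 95
  Job 7: processing = 20, completes at 115
Sum of completion times = 417
Average completion time = 417/7 = 59.5714

59.5714


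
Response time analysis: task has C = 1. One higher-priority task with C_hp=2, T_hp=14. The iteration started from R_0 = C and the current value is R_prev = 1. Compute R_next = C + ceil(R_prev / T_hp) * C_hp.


R_next = C + ceil(R_prev / T_hp) * C_hp
ceil(1 / 14) = ceil(0.0714) = 1
Interference = 1 * 2 = 2
R_next = 1 + 2 = 3

3


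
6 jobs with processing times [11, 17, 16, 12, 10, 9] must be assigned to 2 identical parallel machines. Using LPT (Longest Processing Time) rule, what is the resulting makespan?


Sort jobs in decreasing order (LPT): [17, 16, 12, 11, 10, 9]
Assign each job to the least loaded machine:
  Machine 1: jobs [17, 11, 10], load = 38
  Machine 2: jobs [16, 12, 9], load = 37
Makespan = max load = 38

38


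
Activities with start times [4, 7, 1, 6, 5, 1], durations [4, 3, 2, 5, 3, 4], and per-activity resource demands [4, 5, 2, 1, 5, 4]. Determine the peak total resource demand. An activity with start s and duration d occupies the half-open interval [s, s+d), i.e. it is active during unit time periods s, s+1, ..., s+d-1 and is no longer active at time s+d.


Each activity i is active on [start_i, start_i + duration_i).
Compute total resource usage per time slot:
  t=0: active resources = [], total = 0
  t=1: active resources = [2, 4], total = 6
  t=2: active resources = [2, 4], total = 6
  t=3: active resources = [4], total = 4
  t=4: active resources = [4, 4], total = 8
  t=5: active resources = [4, 5], total = 9
  t=6: active resources = [4, 1, 5], total = 10
  t=7: active resources = [4, 5, 1, 5], total = 15
  t=8: active resources = [5, 1], total = 6
  t=9: active resources = [5, 1], total = 6
  t=10: active resources = [1], total = 1
Peak resource demand = 15

15


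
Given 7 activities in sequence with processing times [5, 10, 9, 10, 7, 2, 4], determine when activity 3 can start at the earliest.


Activity 3 starts after activities 1 through 2 complete.
Predecessor durations: [5, 10]
ES = 5 + 10 = 15

15


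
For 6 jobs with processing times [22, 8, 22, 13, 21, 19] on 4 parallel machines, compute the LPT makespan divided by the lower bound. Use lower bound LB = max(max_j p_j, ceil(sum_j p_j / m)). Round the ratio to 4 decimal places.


LPT order: [22, 22, 21, 19, 13, 8]
Machine loads after assignment: [22, 22, 29, 32]
LPT makespan = 32
Lower bound = max(max_job, ceil(total/4)) = max(22, 27) = 27
Ratio = 32 / 27 = 1.1852

1.1852


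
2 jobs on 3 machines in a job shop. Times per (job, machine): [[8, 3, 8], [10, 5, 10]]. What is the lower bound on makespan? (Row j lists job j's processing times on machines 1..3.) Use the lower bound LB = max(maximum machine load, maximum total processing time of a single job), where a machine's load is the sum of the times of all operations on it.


Machine loads:
  Machine 1: 8 + 10 = 18
  Machine 2: 3 + 5 = 8
  Machine 3: 8 + 10 = 18
Max machine load = 18
Job totals:
  Job 1: 19
  Job 2: 25
Max job total = 25
Lower bound = max(18, 25) = 25

25


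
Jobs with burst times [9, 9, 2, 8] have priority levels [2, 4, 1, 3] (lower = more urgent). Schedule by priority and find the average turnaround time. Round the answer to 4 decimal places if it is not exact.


Sort by priority (ascending = highest first):
Order: [(1, 2), (2, 9), (3, 8), (4, 9)]
Completion times:
  Priority 1, burst=2, C=2
  Priority 2, burst=9, C=11
  Priority 3, burst=8, C=19
  Priority 4, burst=9, C=28
Average turnaround = 60/4 = 15.0

15.0


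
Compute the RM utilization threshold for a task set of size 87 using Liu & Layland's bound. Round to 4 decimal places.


Compute 2^(1/87) = 1.0079990316
Subtract 1: 1.0079990316 - 1 = 0.0079990316
Multiply by n: 87 * 0.0079990316 = 0.6959157492
Round to 4 dp: 0.6959

0.6959


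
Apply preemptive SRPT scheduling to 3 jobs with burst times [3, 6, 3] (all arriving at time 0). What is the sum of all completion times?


Since all jobs arrive at t=0, SRPT equals SPT ordering.
SPT order: [3, 3, 6]
Completion times:
  Job 1: p=3, C=3
  Job 2: p=3, C=6
  Job 3: p=6, C=12
Total completion time = 3 + 6 + 12 = 21

21


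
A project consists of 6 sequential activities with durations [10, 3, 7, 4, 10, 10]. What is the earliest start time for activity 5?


Activity 5 starts after activities 1 through 4 complete.
Predecessor durations: [10, 3, 7, 4]
ES = 10 + 3 + 7 + 4 = 24

24


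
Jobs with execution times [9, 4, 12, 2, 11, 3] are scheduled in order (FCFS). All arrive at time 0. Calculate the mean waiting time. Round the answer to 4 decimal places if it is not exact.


FCFS order (as given): [9, 4, 12, 2, 11, 3]
Waiting times:
  Job 1: wait = 0
  Job 2: wait = 9
  Job 3: wait = 13
  Job 4: wait = 25
  Job 5: wait = 27
  Job 6: wait = 38
Sum of waiting times = 112
Average waiting time = 112/6 = 18.6667

18.6667


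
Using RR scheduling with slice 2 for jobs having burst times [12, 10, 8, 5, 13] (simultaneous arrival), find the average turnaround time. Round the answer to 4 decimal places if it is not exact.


Time quantum = 2
Execution trace:
  J1 runs 2 units, time = 2
  J2 runs 2 units, time = 4
  J3 runs 2 units, time = 6
  J4 runs 2 units, time = 8
  J5 runs 2 units, time = 10
  J1 runs 2 units, time = 12
  J2 runs 2 units, time = 14
  J3 runs 2 units, time = 16
  J4 runs 2 units, time = 18
  J5 runs 2 units, time = 20
  J1 runs 2 units, time = 22
  J2 runs 2 units, time = 24
  J3 runs 2 units, time = 26
  J4 runs 1 units, time = 27
  J5 runs 2 units, time = 29
  J1 runs 2 units, time = 31
  J2 runs 2 units, time = 33
  J3 runs 2 units, time = 35
  J5 runs 2 units, time = 37
  J1 runs 2 units, time = 39
  J2 runs 2 units, time = 41
  J5 runs 2 units, time = 43
  J1 runs 2 units, time = 45
  J5 runs 2 units, time = 47
  J5 runs 1 units, time = 48
Finish times: [45, 41, 35, 27, 48]
Average turnaround = 196/5 = 39.2

39.2


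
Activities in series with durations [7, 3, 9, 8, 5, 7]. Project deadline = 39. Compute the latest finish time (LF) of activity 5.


LF(activity 5) = deadline - sum of successor durations
Successors: activities 6 through 6 with durations [7]
Sum of successor durations = 7
LF = 39 - 7 = 32

32


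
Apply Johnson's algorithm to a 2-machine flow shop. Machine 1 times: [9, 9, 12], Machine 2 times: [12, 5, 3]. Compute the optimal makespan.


Apply Johnson's rule:
  Group 1 (a <= b): [(1, 9, 12)]
  Group 2 (a > b): [(2, 9, 5), (3, 12, 3)]
Optimal job order: [1, 2, 3]
Schedule:
  Job 1: M1 done at 9, M2 done at 21
  Job 2: M1 done at 18, M2 done at 26
  Job 3: M1 done at 30, M2 done at 33
Makespan = 33

33


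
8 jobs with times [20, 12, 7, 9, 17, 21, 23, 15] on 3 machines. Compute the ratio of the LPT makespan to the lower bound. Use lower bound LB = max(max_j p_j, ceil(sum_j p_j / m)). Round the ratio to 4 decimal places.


LPT order: [23, 21, 20, 17, 15, 12, 9, 7]
Machine loads after assignment: [44, 43, 37]
LPT makespan = 44
Lower bound = max(max_job, ceil(total/3)) = max(23, 42) = 42
Ratio = 44 / 42 = 1.0476

1.0476


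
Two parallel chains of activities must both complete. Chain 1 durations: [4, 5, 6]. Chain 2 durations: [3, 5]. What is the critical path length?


Path A total = 4 + 5 + 6 = 15
Path B total = 3 + 5 = 8
Critical path = longest path = max(15, 8) = 15

15


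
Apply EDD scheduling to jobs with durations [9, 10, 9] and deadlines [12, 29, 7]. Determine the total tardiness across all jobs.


Sort by due date (EDD order): [(9, 7), (9, 12), (10, 29)]
Compute completion times and tardiness:
  Job 1: p=9, d=7, C=9, tardiness=max(0,9-7)=2
  Job 2: p=9, d=12, C=18, tardiness=max(0,18-12)=6
  Job 3: p=10, d=29, C=28, tardiness=max(0,28-29)=0
Total tardiness = 8

8


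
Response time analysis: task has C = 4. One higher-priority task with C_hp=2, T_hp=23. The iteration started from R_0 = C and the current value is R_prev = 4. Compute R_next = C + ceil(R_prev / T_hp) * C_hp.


R_next = C + ceil(R_prev / T_hp) * C_hp
ceil(4 / 23) = ceil(0.1739) = 1
Interference = 1 * 2 = 2
R_next = 4 + 2 = 6

6


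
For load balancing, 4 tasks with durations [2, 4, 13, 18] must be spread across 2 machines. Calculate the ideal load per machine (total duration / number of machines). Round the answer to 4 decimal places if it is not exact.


Total processing time = 2 + 4 + 13 + 18 = 37
Number of machines = 2
Ideal balanced load = 37 / 2 = 18.5

18.5


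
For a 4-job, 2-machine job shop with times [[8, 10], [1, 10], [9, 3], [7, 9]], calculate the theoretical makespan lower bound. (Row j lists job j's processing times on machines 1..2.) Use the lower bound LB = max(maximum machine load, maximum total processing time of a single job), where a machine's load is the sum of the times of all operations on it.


Machine loads:
  Machine 1: 8 + 1 + 9 + 7 = 25
  Machine 2: 10 + 10 + 3 + 9 = 32
Max machine load = 32
Job totals:
  Job 1: 18
  Job 2: 11
  Job 3: 12
  Job 4: 16
Max job total = 18
Lower bound = max(32, 18) = 32

32


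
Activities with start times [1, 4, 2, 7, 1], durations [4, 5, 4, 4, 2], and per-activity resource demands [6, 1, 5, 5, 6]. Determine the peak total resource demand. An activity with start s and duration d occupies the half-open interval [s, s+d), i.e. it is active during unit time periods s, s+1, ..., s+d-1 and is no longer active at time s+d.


Each activity i is active on [start_i, start_i + duration_i).
Compute total resource usage per time slot:
  t=0: active resources = [], total = 0
  t=1: active resources = [6, 6], total = 12
  t=2: active resources = [6, 5, 6], total = 17
  t=3: active resources = [6, 5], total = 11
  t=4: active resources = [6, 1, 5], total = 12
  t=5: active resources = [1, 5], total = 6
  t=6: active resources = [1], total = 1
  t=7: active resources = [1, 5], total = 6
  t=8: active resources = [1, 5], total = 6
  t=9: active resources = [5], total = 5
  t=10: active resources = [5], total = 5
Peak resource demand = 17

17


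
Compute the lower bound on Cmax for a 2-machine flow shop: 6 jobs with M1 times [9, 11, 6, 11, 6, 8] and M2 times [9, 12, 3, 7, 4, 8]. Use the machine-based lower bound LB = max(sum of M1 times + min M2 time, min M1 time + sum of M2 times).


LB1 = sum(M1 times) + min(M2 times) = 51 + 3 = 54
LB2 = min(M1 times) + sum(M2 times) = 6 + 43 = 49
Lower bound = max(LB1, LB2) = max(54, 49) = 54

54


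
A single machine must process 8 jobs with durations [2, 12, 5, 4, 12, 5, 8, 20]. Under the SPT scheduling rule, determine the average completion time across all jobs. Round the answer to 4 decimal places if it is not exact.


Sort jobs by processing time (SPT order): [2, 4, 5, 5, 8, 12, 12, 20]
Compute completion times sequentially:
  Job 1: processing = 2, completes at 2
  Job 2: processing = 4, completes at 6
  Job 3: processing = 5, completes at 11
  Job 4: processing = 5, completes at 16
  Job 5: processing = 8, completes at 24
  Job 6: processing = 12, completes at 36
  Job 7: processing = 12, completes at 48
  Job 8: processing = 20, completes at 68
Sum of completion times = 211
Average completion time = 211/8 = 26.375

26.375


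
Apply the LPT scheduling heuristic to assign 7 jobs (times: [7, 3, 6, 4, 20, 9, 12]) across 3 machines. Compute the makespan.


Sort jobs in decreasing order (LPT): [20, 12, 9, 7, 6, 4, 3]
Assign each job to the least loaded machine:
  Machine 1: jobs [20], load = 20
  Machine 2: jobs [12, 6, 3], load = 21
  Machine 3: jobs [9, 7, 4], load = 20
Makespan = max load = 21

21


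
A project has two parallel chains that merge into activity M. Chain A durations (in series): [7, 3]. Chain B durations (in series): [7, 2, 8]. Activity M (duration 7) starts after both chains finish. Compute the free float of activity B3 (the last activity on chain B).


ES(B3) = sum of predecessors on chain B = 9
EF(B3) = ES + duration = 9 + 8 = 17
Successor of B3 is M. ES(M) = max(sum(A), sum(B)) = max(10, 17) = 17
Free float = ES(successor) - EF(current) = 17 - 17 = 0

0


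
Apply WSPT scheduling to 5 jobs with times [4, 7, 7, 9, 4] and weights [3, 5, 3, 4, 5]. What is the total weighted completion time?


Compute p/w ratios and sort ascending (WSPT): [(4, 5), (4, 3), (7, 5), (9, 4), (7, 3)]
Compute weighted completion times:
  Job (p=4,w=5): C=4, w*C=5*4=20
  Job (p=4,w=3): C=8, w*C=3*8=24
  Job (p=7,w=5): C=15, w*C=5*15=75
  Job (p=9,w=4): C=24, w*C=4*24=96
  Job (p=7,w=3): C=31, w*C=3*31=93
Total weighted completion time = 308

308


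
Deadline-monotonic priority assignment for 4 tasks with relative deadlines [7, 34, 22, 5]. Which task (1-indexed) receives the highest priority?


Sort tasks by relative deadline (ascending):
  Task 4: deadline = 5
  Task 1: deadline = 7
  Task 3: deadline = 22
  Task 2: deadline = 34
Priority order (highest first): [4, 1, 3, 2]
Highest priority task = 4

4


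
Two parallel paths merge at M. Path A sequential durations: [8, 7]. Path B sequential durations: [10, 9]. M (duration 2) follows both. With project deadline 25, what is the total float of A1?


Forward pass: ES(A1) = sum of predecessors on chain A = 0
EF = ES + duration = 0 + 8 = 8
Backward pass: LF(M) = deadline = 25; LS(M) = 25 - 2 = 23
LF(A1) = LS(M) - sum(successors on chain A) = 23 - 7 = 16
LS = LF - duration = 16 - 8 = 8
Total float = LS - ES = 8 - 0 = 8

8


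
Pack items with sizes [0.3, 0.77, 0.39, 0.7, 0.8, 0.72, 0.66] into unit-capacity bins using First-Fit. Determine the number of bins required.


Place items sequentially using First-Fit:
  Item 0.3 -> new Bin 1
  Item 0.77 -> new Bin 2
  Item 0.39 -> Bin 1 (now 0.69)
  Item 0.7 -> new Bin 3
  Item 0.8 -> new Bin 4
  Item 0.72 -> new Bin 5
  Item 0.66 -> new Bin 6
Total bins used = 6

6


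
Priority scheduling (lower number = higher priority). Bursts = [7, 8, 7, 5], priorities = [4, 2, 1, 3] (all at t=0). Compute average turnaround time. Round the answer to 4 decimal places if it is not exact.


Sort by priority (ascending = highest first):
Order: [(1, 7), (2, 8), (3, 5), (4, 7)]
Completion times:
  Priority 1, burst=7, C=7
  Priority 2, burst=8, C=15
  Priority 3, burst=5, C=20
  Priority 4, burst=7, C=27
Average turnaround = 69/4 = 17.25

17.25


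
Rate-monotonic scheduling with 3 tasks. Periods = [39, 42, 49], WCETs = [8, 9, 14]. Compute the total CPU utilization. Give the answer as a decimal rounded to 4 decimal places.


Compute individual utilizations (exact fractions):
  Task 1: C/T = 8/39 (approx. 0.2051)
  Task 2: C/T = 9/42 = 3/14 (approx. 0.2143)
  Task 3: C/T = 14/49 = 2/7 (approx. 0.2857)
Total utilization U = 8/39 + 3/14 + 2/7 = 55/78
Rounded to 4 decimal places: U = 0.7051
RM (Liu & Layland) bound for 3 tasks = 0.779763; compare with U = 55/78 (approx. 0.705128)
U <= bound, so schedulable by RM sufficient condition.

0.7051


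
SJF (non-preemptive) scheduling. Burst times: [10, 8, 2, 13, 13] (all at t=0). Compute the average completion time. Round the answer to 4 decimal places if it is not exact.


SJF order (ascending): [2, 8, 10, 13, 13]
Completion times:
  Job 1: burst=2, C=2
  Job 2: burst=8, C=10
  Job 3: burst=10, C=20
  Job 4: burst=13, C=33
  Job 5: burst=13, C=46
Average completion = 111/5 = 22.2

22.2


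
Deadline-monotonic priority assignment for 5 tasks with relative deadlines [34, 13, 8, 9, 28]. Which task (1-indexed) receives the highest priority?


Sort tasks by relative deadline (ascending):
  Task 3: deadline = 8
  Task 4: deadline = 9
  Task 2: deadline = 13
  Task 5: deadline = 28
  Task 1: deadline = 34
Priority order (highest first): [3, 4, 2, 5, 1]
Highest priority task = 3

3


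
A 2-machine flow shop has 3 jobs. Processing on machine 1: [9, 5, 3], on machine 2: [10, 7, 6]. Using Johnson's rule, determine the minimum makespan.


Apply Johnson's rule:
  Group 1 (a <= b): [(3, 3, 6), (2, 5, 7), (1, 9, 10)]
  Group 2 (a > b): []
Optimal job order: [3, 2, 1]
Schedule:
  Job 3: M1 done at 3, M2 done at 9
  Job 2: M1 done at 8, M2 done at 16
  Job 1: M1 done at 17, M2 done at 27
Makespan = 27

27


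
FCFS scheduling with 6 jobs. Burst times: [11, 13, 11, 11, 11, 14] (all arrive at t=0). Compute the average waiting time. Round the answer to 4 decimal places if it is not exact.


FCFS order (as given): [11, 13, 11, 11, 11, 14]
Waiting times:
  Job 1: wait = 0
  Job 2: wait = 11
  Job 3: wait = 24
  Job 4: wait = 35
  Job 5: wait = 46
  Job 6: wait = 57
Sum of waiting times = 173
Average waiting time = 173/6 = 28.8333

28.8333


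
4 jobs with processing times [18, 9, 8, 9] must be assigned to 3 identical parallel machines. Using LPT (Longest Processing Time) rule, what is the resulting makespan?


Sort jobs in decreasing order (LPT): [18, 9, 9, 8]
Assign each job to the least loaded machine:
  Machine 1: jobs [18], load = 18
  Machine 2: jobs [9, 8], load = 17
  Machine 3: jobs [9], load = 9
Makespan = max load = 18

18


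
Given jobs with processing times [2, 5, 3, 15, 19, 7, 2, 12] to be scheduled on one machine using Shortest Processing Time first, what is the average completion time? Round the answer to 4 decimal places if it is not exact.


Sort jobs by processing time (SPT order): [2, 2, 3, 5, 7, 12, 15, 19]
Compute completion times sequentially:
  Job 1: processing = 2, completes at 2
  Job 2: processing = 2, completes at 4
  Job 3: processing = 3, completes at 7
  Job 4: processing = 5, completes at 12
  Job 5: processing = 7, completes at 19
  Job 6: processing = 12, completes at 31
  Job 7: processing = 15, completes at 46
  Job 8: processing = 19, completes at 65
Sum of completion times = 186
Average completion time = 186/8 = 23.25

23.25


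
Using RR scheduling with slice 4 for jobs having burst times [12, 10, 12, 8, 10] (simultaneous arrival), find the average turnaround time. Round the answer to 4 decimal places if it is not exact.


Time quantum = 4
Execution trace:
  J1 runs 4 units, time = 4
  J2 runs 4 units, time = 8
  J3 runs 4 units, time = 12
  J4 runs 4 units, time = 16
  J5 runs 4 units, time = 20
  J1 runs 4 units, time = 24
  J2 runs 4 units, time = 28
  J3 runs 4 units, time = 32
  J4 runs 4 units, time = 36
  J5 runs 4 units, time = 40
  J1 runs 4 units, time = 44
  J2 runs 2 units, time = 46
  J3 runs 4 units, time = 50
  J5 runs 2 units, time = 52
Finish times: [44, 46, 50, 36, 52]
Average turnaround = 228/5 = 45.6

45.6


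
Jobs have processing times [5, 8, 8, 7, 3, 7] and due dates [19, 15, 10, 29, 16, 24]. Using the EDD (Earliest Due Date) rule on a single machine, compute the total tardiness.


Sort by due date (EDD order): [(8, 10), (8, 15), (3, 16), (5, 19), (7, 24), (7, 29)]
Compute completion times and tardiness:
  Job 1: p=8, d=10, C=8, tardiness=max(0,8-10)=0
  Job 2: p=8, d=15, C=16, tardiness=max(0,16-15)=1
  Job 3: p=3, d=16, C=19, tardiness=max(0,19-16)=3
  Job 4: p=5, d=19, C=24, tardiness=max(0,24-19)=5
  Job 5: p=7, d=24, C=31, tardiness=max(0,31-24)=7
  Job 6: p=7, d=29, C=38, tardiness=max(0,38-29)=9
Total tardiness = 25

25


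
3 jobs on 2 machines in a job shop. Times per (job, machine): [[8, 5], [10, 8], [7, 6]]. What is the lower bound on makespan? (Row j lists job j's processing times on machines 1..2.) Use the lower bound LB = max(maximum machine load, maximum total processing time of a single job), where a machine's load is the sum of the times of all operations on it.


Machine loads:
  Machine 1: 8 + 10 + 7 = 25
  Machine 2: 5 + 8 + 6 = 19
Max machine load = 25
Job totals:
  Job 1: 13
  Job 2: 18
  Job 3: 13
Max job total = 18
Lower bound = max(25, 18) = 25

25


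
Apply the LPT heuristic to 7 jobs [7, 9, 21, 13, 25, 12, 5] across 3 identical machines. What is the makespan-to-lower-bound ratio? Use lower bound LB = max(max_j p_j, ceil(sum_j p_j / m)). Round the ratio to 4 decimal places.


LPT order: [25, 21, 13, 12, 9, 7, 5]
Machine loads after assignment: [32, 30, 30]
LPT makespan = 32
Lower bound = max(max_job, ceil(total/3)) = max(25, 31) = 31
Ratio = 32 / 31 = 1.0323

1.0323


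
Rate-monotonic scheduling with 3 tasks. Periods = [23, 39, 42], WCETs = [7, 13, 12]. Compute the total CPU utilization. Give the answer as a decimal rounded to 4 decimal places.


Compute individual utilizations (exact fractions):
  Task 1: C/T = 7/23 (approx. 0.3043)
  Task 2: C/T = 13/39 = 1/3 (approx. 0.3333)
  Task 3: C/T = 12/42 = 2/7 (approx. 0.2857)
Total utilization U = 7/23 + 1/3 + 2/7 = 446/483
Rounded to 4 decimal places: U = 0.9234
RM (Liu & Layland) bound for 3 tasks = 0.779763; compare with U = 446/483 (approx. 0.923395)
bound < U <= 1, so the RM sufficient condition is not met (inconclusive; an exact test such as response-time analysis is needed).

0.9234


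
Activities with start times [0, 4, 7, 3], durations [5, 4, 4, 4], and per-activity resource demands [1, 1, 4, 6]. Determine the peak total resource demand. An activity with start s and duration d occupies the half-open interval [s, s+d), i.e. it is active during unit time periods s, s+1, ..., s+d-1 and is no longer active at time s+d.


Each activity i is active on [start_i, start_i + duration_i).
Compute total resource usage per time slot:
  t=0: active resources = [1], total = 1
  t=1: active resources = [1], total = 1
  t=2: active resources = [1], total = 1
  t=3: active resources = [1, 6], total = 7
  t=4: active resources = [1, 1, 6], total = 8
  t=5: active resources = [1, 6], total = 7
  t=6: active resources = [1, 6], total = 7
  t=7: active resources = [1, 4], total = 5
  t=8: active resources = [4], total = 4
  t=9: active resources = [4], total = 4
  t=10: active resources = [4], total = 4
Peak resource demand = 8

8


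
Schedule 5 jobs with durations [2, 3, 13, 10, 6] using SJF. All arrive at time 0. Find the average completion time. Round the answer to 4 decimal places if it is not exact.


SJF order (ascending): [2, 3, 6, 10, 13]
Completion times:
  Job 1: burst=2, C=2
  Job 2: burst=3, C=5
  Job 3: burst=6, C=11
  Job 4: burst=10, C=21
  Job 5: burst=13, C=34
Average completion = 73/5 = 14.6

14.6


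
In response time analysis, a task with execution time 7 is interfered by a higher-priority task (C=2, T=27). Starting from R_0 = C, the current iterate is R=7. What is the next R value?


R_next = C + ceil(R_prev / T_hp) * C_hp
ceil(7 / 27) = ceil(0.2593) = 1
Interference = 1 * 2 = 2
R_next = 7 + 2 = 9

9


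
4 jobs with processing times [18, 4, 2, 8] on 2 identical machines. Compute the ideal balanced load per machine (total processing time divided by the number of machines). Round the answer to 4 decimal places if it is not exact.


Total processing time = 18 + 4 + 2 + 8 = 32
Number of machines = 2
Ideal balanced load = 32 / 2 = 16.0

16.0


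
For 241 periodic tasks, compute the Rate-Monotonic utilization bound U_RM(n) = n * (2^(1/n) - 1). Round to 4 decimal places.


Compute 2^(1/241) = 1.0028802694
Subtract 1: 1.0028802694 - 1 = 0.0028802694
Multiply by n: 241 * 0.0028802694 = 0.6941449254
Round to 4 dp: 0.6941

0.6941


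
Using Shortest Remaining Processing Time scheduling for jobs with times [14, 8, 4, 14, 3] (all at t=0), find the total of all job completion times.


Since all jobs arrive at t=0, SRPT equals SPT ordering.
SPT order: [3, 4, 8, 14, 14]
Completion times:
  Job 1: p=3, C=3
  Job 2: p=4, C=7
  Job 3: p=8, C=15
  Job 4: p=14, C=29
  Job 5: p=14, C=43
Total completion time = 3 + 7 + 15 + 29 + 43 = 97

97


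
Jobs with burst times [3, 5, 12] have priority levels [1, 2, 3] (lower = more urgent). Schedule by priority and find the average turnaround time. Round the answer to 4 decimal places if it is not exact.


Sort by priority (ascending = highest first):
Order: [(1, 3), (2, 5), (3, 12)]
Completion times:
  Priority 1, burst=3, C=3
  Priority 2, burst=5, C=8
  Priority 3, burst=12, C=20
Average turnaround = 31/3 = 10.3333

10.3333


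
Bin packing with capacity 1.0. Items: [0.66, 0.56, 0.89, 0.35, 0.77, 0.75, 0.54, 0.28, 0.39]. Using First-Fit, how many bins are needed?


Place items sequentially using First-Fit:
  Item 0.66 -> new Bin 1
  Item 0.56 -> new Bin 2
  Item 0.89 -> new Bin 3
  Item 0.35 -> Bin 2 (now 0.91)
  Item 0.77 -> new Bin 4
  Item 0.75 -> new Bin 5
  Item 0.54 -> new Bin 6
  Item 0.28 -> Bin 1 (now 0.94)
  Item 0.39 -> Bin 6 (now 0.93)
Total bins used = 6

6


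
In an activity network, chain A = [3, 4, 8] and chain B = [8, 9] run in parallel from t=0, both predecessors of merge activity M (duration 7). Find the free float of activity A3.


ES(A3) = sum of predecessors on chain A = 7
EF(A3) = ES + duration = 7 + 8 = 15
Successor of A3 is M. ES(M) = max(sum(A), sum(B)) = max(15, 17) = 17
Free float = ES(successor) - EF(current) = 17 - 15 = 2

2


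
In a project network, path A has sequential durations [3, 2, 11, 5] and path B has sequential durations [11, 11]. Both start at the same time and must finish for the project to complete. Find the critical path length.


Path A total = 3 + 2 + 11 + 5 = 21
Path B total = 11 + 11 = 22
Critical path = longest path = max(21, 22) = 22

22


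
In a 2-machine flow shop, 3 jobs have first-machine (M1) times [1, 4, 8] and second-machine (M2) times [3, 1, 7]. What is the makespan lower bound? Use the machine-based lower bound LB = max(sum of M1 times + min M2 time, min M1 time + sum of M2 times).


LB1 = sum(M1 times) + min(M2 times) = 13 + 1 = 14
LB2 = min(M1 times) + sum(M2 times) = 1 + 11 = 12
Lower bound = max(LB1, LB2) = max(14, 12) = 14

14


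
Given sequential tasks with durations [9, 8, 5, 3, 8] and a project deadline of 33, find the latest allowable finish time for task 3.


LF(activity 3) = deadline - sum of successor durations
Successors: activities 4 through 5 with durations [3, 8]
Sum of successor durations = 11
LF = 33 - 11 = 22

22


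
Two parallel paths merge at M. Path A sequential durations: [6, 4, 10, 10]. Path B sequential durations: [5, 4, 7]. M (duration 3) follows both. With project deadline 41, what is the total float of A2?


Forward pass: ES(A2) = sum of predecessors on chain A = 6
EF = ES + duration = 6 + 4 = 10
Backward pass: LF(M) = deadline = 41; LS(M) = 41 - 3 = 38
LF(A2) = LS(M) - sum(successors on chain A) = 38 - 20 = 18
LS = LF - duration = 18 - 4 = 14
Total float = LS - ES = 14 - 6 = 8

8


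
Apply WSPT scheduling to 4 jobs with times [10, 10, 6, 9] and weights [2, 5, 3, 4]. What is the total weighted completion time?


Compute p/w ratios and sort ascending (WSPT): [(10, 5), (6, 3), (9, 4), (10, 2)]
Compute weighted completion times:
  Job (p=10,w=5): C=10, w*C=5*10=50
  Job (p=6,w=3): C=16, w*C=3*16=48
  Job (p=9,w=4): C=25, w*C=4*25=100
  Job (p=10,w=2): C=35, w*C=2*35=70
Total weighted completion time = 268

268


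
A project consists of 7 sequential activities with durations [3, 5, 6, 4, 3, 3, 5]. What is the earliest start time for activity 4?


Activity 4 starts after activities 1 through 3 complete.
Predecessor durations: [3, 5, 6]
ES = 3 + 5 + 6 = 14

14


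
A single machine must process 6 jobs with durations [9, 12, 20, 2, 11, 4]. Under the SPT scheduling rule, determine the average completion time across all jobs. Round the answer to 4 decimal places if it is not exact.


Sort jobs by processing time (SPT order): [2, 4, 9, 11, 12, 20]
Compute completion times sequentially:
  Job 1: processing = 2, completes at 2
  Job 2: processing = 4, completes at 6
  Job 3: processing = 9, completes at 15
  Job 4: processing = 11, completes at 26
  Job 5: processing = 12, completes at 38
  Job 6: processing = 20, completes at 58
Sum of completion times = 145
Average completion time = 145/6 = 24.1667

24.1667


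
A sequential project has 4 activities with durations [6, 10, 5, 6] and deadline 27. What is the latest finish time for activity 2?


LF(activity 2) = deadline - sum of successor durations
Successors: activities 3 through 4 with durations [5, 6]
Sum of successor durations = 11
LF = 27 - 11 = 16

16


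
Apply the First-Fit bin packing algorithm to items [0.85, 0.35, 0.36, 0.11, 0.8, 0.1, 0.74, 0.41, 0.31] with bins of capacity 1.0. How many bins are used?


Place items sequentially using First-Fit:
  Item 0.85 -> new Bin 1
  Item 0.35 -> new Bin 2
  Item 0.36 -> Bin 2 (now 0.71)
  Item 0.11 -> Bin 1 (now 0.96)
  Item 0.8 -> new Bin 3
  Item 0.1 -> Bin 2 (now 0.81)
  Item 0.74 -> new Bin 4
  Item 0.41 -> new Bin 5
  Item 0.31 -> Bin 5 (now 0.72)
Total bins used = 5

5


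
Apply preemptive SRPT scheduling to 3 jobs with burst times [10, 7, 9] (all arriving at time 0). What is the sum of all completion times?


Since all jobs arrive at t=0, SRPT equals SPT ordering.
SPT order: [7, 9, 10]
Completion times:
  Job 1: p=7, C=7
  Job 2: p=9, C=16
  Job 3: p=10, C=26
Total completion time = 7 + 16 + 26 = 49

49


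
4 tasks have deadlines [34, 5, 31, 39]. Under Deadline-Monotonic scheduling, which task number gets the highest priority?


Sort tasks by relative deadline (ascending):
  Task 2: deadline = 5
  Task 3: deadline = 31
  Task 1: deadline = 34
  Task 4: deadline = 39
Priority order (highest first): [2, 3, 1, 4]
Highest priority task = 2

2


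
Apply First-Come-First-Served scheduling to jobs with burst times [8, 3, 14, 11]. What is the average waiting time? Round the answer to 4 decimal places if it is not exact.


FCFS order (as given): [8, 3, 14, 11]
Waiting times:
  Job 1: wait = 0
  Job 2: wait = 8
  Job 3: wait = 11
  Job 4: wait = 25
Sum of waiting times = 44
Average waiting time = 44/4 = 11.0

11.0


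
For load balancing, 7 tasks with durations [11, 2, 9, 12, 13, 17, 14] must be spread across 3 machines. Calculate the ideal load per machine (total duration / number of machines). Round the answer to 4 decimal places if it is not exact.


Total processing time = 11 + 2 + 9 + 12 + 13 + 17 + 14 = 78
Number of machines = 3
Ideal balanced load = 78 / 3 = 26.0

26.0


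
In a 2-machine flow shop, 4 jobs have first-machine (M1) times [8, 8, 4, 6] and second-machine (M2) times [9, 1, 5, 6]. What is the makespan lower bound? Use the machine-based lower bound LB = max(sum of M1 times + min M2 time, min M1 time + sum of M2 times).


LB1 = sum(M1 times) + min(M2 times) = 26 + 1 = 27
LB2 = min(M1 times) + sum(M2 times) = 4 + 21 = 25
Lower bound = max(LB1, LB2) = max(27, 25) = 27

27


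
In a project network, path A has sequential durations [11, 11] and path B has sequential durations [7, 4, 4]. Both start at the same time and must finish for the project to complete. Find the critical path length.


Path A total = 11 + 11 = 22
Path B total = 7 + 4 + 4 = 15
Critical path = longest path = max(22, 15) = 22

22


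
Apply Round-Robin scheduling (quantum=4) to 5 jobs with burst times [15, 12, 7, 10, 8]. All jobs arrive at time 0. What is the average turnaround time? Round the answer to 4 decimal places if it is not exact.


Time quantum = 4
Execution trace:
  J1 runs 4 units, time = 4
  J2 runs 4 units, time = 8
  J3 runs 4 units, time = 12
  J4 runs 4 units, time = 16
  J5 runs 4 units, time = 20
  J1 runs 4 units, time = 24
  J2 runs 4 units, time = 28
  J3 runs 3 units, time = 31
  J4 runs 4 units, time = 35
  J5 runs 4 units, time = 39
  J1 runs 4 units, time = 43
  J2 runs 4 units, time = 47
  J4 runs 2 units, time = 49
  J1 runs 3 units, time = 52
Finish times: [52, 47, 31, 49, 39]
Average turnaround = 218/5 = 43.6

43.6


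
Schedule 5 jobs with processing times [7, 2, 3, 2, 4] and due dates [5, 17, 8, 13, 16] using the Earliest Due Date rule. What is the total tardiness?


Sort by due date (EDD order): [(7, 5), (3, 8), (2, 13), (4, 16), (2, 17)]
Compute completion times and tardiness:
  Job 1: p=7, d=5, C=7, tardiness=max(0,7-5)=2
  Job 2: p=3, d=8, C=10, tardiness=max(0,10-8)=2
  Job 3: p=2, d=13, C=12, tardiness=max(0,12-13)=0
  Job 4: p=4, d=16, C=16, tardiness=max(0,16-16)=0
  Job 5: p=2, d=17, C=18, tardiness=max(0,18-17)=1
Total tardiness = 5

5


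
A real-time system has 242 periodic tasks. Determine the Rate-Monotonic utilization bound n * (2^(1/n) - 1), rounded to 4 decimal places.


Compute 2^(1/242) = 1.0028683504
Subtract 1: 1.0028683504 - 1 = 0.0028683504
Multiply by n: 242 * 0.0028683504 = 0.6941407968
Round to 4 dp: 0.6941

0.6941


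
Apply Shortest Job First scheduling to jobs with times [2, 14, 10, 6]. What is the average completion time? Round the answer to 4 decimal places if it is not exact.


SJF order (ascending): [2, 6, 10, 14]
Completion times:
  Job 1: burst=2, C=2
  Job 2: burst=6, C=8
  Job 3: burst=10, C=18
  Job 4: burst=14, C=32
Average completion = 60/4 = 15.0

15.0


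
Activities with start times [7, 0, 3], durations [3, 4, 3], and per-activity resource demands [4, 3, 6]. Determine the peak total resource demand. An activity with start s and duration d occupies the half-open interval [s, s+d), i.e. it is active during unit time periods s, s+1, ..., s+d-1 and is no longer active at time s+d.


Each activity i is active on [start_i, start_i + duration_i).
Compute total resource usage per time slot:
  t=0: active resources = [3], total = 3
  t=1: active resources = [3], total = 3
  t=2: active resources = [3], total = 3
  t=3: active resources = [3, 6], total = 9
  t=4: active resources = [6], total = 6
  t=5: active resources = [6], total = 6
  t=6: active resources = [], total = 0
  t=7: active resources = [4], total = 4
  t=8: active resources = [4], total = 4
  t=9: active resources = [4], total = 4
Peak resource demand = 9

9


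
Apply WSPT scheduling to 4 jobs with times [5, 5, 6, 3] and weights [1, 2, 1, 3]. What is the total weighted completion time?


Compute p/w ratios and sort ascending (WSPT): [(3, 3), (5, 2), (5, 1), (6, 1)]
Compute weighted completion times:
  Job (p=3,w=3): C=3, w*C=3*3=9
  Job (p=5,w=2): C=8, w*C=2*8=16
  Job (p=5,w=1): C=13, w*C=1*13=13
  Job (p=6,w=1): C=19, w*C=1*19=19
Total weighted completion time = 57

57


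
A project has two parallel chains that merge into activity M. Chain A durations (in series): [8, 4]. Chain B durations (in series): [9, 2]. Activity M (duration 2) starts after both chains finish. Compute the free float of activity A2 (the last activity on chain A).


ES(A2) = sum of predecessors on chain A = 8
EF(A2) = ES + duration = 8 + 4 = 12
Successor of A2 is M. ES(M) = max(sum(A), sum(B)) = max(12, 11) = 12
Free float = ES(successor) - EF(current) = 12 - 12 = 0

0


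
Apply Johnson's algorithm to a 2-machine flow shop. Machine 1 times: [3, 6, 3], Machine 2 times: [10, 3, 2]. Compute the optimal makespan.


Apply Johnson's rule:
  Group 1 (a <= b): [(1, 3, 10)]
  Group 2 (a > b): [(2, 6, 3), (3, 3, 2)]
Optimal job order: [1, 2, 3]
Schedule:
  Job 1: M1 done at 3, M2 done at 13
  Job 2: M1 done at 9, M2 done at 16
  Job 3: M1 done at 12, M2 done at 18
Makespan = 18

18
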